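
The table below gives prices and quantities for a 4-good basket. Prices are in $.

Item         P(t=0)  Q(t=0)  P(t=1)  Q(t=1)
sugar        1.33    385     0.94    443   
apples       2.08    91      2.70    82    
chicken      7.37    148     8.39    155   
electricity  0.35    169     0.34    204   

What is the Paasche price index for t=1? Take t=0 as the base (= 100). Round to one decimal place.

101.7

Paasche price index uses current-period quantities as weights.
ΣP(t=1)·Q(t=1) = 0.94×443 + 2.70×82 + 8.39×155 + 0.34×204 = 416.42 + 221.4 + 1300.45 + 69.36 = 2007.63
ΣP(t=0)·Q(t=1) = 1.33×443 + 2.08×82 + 7.37×155 + 0.35×204 = 589.19 + 170.56 + 1142.35 + 71.4 = 1973.5
Index = 2007.63 / 1973.5 × 100 = 101.7294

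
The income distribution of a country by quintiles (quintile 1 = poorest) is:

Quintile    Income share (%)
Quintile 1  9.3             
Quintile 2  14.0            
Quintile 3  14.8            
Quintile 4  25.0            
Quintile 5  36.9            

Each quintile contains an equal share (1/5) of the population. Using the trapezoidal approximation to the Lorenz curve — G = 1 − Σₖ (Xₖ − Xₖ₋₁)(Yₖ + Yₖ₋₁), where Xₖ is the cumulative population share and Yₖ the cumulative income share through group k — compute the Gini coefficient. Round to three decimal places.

Cumulative income shares Yₖ: 0.0930, 0.2330, 0.3810, 0.6310, 1.0000
Σ (Xₖ−Xₖ₋₁)(Yₖ+Yₖ₋₁) = (1/5)(0.0930+0.0000) + (1/5)(0.2330+0.0930) + (1/5)(0.3810+0.2330) + (1/5)(0.6310+0.3810) + (1/5)(1.0000+0.6310)
  = 0.0186 + 0.0652 + 0.1228 + 0.2024 + 0.3262 = 0.7352
G = 1 − 0.7352 = 0.2648

0.265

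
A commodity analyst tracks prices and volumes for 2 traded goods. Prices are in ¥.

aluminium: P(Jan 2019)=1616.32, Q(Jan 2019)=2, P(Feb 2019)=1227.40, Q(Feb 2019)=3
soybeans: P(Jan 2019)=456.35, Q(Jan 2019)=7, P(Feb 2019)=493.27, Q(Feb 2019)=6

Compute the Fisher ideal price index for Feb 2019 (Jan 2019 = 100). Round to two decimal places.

Laspeyres component (base-period weights):
ΣP(Feb 2019)Q(Jan 2019) = 1227.40×2 + 493.27×7 = 2454.8 + 3452.89 = 5907.69
ΣP(Jan 2019)Q(Jan 2019) = 1616.32×2 + 456.35×7 = 3232.64 + 3194.45 = 6427.09
L = 5907.69 / 6427.09 × 100 = 91.9186
Paasche component (current-period weights):
ΣP(Feb 2019)Q(Feb 2019) = 1227.40×3 + 493.27×6 = 3682.2 + 2959.62 = 6641.82
ΣP(Jan 2019)Q(Feb 2019) = 1616.32×3 + 456.35×6 = 4848.96 + 2738.1 = 7587.06
P = 6641.82 / 7587.06 × 100 = 87.5414
Fisher = √(L × P) = √(91.9186 × 87.5414) = 89.7033

89.70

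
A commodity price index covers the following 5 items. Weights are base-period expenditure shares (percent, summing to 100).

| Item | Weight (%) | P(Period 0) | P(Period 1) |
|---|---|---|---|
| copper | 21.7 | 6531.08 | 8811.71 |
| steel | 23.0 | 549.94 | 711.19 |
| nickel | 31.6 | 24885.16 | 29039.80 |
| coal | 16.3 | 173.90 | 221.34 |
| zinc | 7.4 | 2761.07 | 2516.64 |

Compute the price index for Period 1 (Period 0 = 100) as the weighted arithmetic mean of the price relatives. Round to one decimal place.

copper: 21.7 × (8811.71/6531.08) = 21.7 × 1.349196 = 29.2776
steel: 23.0 × (711.19/549.94) = 23.0 × 1.293214 = 29.7439
nickel: 31.6 × (29039.80/24885.16) = 31.6 × 1.166953 = 36.8757
coal: 16.3 × (221.34/173.90) = 16.3 × 1.272800 = 20.7466
zinc: 7.4 × (2516.64/2761.07) = 7.4 × 0.911473 = 6.7449
Index = Σ wᵢ·(p₁ᵢ/p₀ᵢ) = 29.2776 + 29.7439 + 36.8757 + 20.7466 + 6.7449 = 123.3887

123.4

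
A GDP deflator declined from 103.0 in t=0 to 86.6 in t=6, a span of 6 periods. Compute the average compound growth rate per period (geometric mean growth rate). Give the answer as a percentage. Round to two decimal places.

Growth factor = (86.6/103.0)^(1/6) = (0.840777)^(1/6) = 0.971509
Growth rate = 0.971509 − 1 = -0.028491 = -2.8491%

-2.85%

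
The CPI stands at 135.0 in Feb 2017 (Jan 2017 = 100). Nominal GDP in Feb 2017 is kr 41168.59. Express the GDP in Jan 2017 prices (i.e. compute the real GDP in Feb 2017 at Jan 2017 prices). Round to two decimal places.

30495.25

Real = Nominal ÷ (Index/100) = 41168.59 ÷ (135.0/100)
     = 41168.59 ÷ 1.350 = 30495.2519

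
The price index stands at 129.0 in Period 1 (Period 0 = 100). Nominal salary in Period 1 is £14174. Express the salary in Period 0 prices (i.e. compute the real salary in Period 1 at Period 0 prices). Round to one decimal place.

Real = Nominal ÷ (Index/100) = 14174 ÷ (129.0/100)
     = 14174 ÷ 1.290 = 10987.5969

10987.6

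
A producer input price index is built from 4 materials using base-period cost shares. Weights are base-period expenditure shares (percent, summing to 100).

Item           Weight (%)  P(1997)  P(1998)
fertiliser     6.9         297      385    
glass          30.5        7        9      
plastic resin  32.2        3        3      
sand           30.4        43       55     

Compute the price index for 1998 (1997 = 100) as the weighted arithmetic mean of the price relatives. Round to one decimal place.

119.2

fertiliser: 6.9 × (385/297) = 6.9 × 1.296296 = 8.9444
glass: 30.5 × (9/7) = 30.5 × 1.285714 = 39.2143
plastic resin: 32.2 × (3/3) = 32.2 × 1.000000 = 32.2000
sand: 30.4 × (55/43) = 30.4 × 1.279070 = 38.8837
Index = Σ wᵢ·(p₁ᵢ/p₀ᵢ) = 8.9444 + 39.2143 + 32.2000 + 38.8837 = 119.2425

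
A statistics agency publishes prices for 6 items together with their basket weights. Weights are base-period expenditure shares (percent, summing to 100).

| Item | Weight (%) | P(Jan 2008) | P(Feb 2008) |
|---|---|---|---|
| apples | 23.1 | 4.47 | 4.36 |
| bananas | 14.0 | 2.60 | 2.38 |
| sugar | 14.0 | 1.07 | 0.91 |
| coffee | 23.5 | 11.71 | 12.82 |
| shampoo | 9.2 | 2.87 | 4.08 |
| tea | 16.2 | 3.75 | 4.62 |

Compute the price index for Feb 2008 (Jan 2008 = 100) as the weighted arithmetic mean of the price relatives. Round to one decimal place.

106.0

apples: 23.1 × (4.36/4.47) = 23.1 × 0.975391 = 22.5315
bananas: 14.0 × (2.38/2.60) = 14.0 × 0.915385 = 12.8154
sugar: 14.0 × (0.91/1.07) = 14.0 × 0.850467 = 11.9065
coffee: 23.5 × (12.82/11.71) = 23.5 × 1.094791 = 25.7276
shampoo: 9.2 × (4.08/2.87) = 9.2 × 1.421603 = 13.0787
tea: 16.2 × (4.62/3.75) = 16.2 × 1.232000 = 19.9584
Index = Σ wᵢ·(p₁ᵢ/p₀ᵢ) = 22.5315 + 12.8154 + 11.9065 + 25.7276 + 13.0787 + 19.9584 = 106.0182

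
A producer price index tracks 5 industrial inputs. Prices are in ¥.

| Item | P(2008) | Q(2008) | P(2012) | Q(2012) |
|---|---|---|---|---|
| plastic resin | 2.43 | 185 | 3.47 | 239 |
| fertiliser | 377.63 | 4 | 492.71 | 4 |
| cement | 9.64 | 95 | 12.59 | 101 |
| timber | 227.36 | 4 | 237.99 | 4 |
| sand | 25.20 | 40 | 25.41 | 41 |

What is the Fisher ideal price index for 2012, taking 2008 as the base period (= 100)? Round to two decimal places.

Laspeyres component (base-period weights):
ΣP(2012)Q(2008) = 3.47×185 + 492.71×4 + 12.59×95 + 237.99×4 + 25.41×40 = 641.95 + 1970.84 + 1196.05 + 951.96 + 1016.4 = 5777.2
ΣP(2008)Q(2008) = 2.43×185 + 377.63×4 + 9.64×95 + 227.36×4 + 25.20×40 = 449.55 + 1510.52 + 915.8 + 909.44 + 1008 = 4793.31
L = 5777.2 / 4793.31 × 100 = 120.5263
Paasche component (current-period weights):
ΣP(2012)Q(2012) = 3.47×239 + 492.71×4 + 12.59×101 + 237.99×4 + 25.41×41 = 829.33 + 1970.84 + 1271.59 + 951.96 + 1041.81 = 6065.53
ΣP(2008)Q(2012) = 2.43×239 + 377.63×4 + 9.64×101 + 227.36×4 + 25.20×41 = 580.77 + 1510.52 + 973.64 + 909.44 + 1033.2 = 5007.57
P = 6065.53 / 5007.57 × 100 = 121.1272
Fisher = √(L × P) = √(120.5263 × 121.1272) = 120.8264

120.83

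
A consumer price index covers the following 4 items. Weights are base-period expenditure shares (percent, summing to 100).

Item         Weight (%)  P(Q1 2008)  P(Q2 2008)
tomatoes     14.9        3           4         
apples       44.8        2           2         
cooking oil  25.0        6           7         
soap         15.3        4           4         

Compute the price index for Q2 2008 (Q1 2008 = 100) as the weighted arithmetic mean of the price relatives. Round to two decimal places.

109.13

tomatoes: 14.9 × (4/3) = 14.9 × 1.333333 = 19.8667
apples: 44.8 × (2/2) = 44.8 × 1.000000 = 44.8000
cooking oil: 25.0 × (7/6) = 25.0 × 1.166667 = 29.1667
soap: 15.3 × (4/4) = 15.3 × 1.000000 = 15.3000
Index = Σ wᵢ·(p₁ᵢ/p₀ᵢ) = 19.8667 + 44.8000 + 29.1667 + 15.3000 = 109.1333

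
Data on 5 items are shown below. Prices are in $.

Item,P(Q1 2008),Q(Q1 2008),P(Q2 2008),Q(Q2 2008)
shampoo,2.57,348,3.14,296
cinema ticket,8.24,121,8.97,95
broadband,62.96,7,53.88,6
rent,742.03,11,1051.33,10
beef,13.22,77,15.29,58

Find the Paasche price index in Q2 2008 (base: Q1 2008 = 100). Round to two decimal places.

133.60

Paasche price index uses current-period quantities as weights.
ΣP(Q2 2008)·Q(Q2 2008) = 3.14×296 + 8.97×95 + 53.88×6 + 1051.33×10 + 15.29×58 = 929.44 + 852.15 + 323.28 + 10513.3 + 886.82 = 13504.99
ΣP(Q1 2008)·Q(Q2 2008) = 2.57×296 + 8.24×95 + 62.96×6 + 742.03×10 + 13.22×58 = 760.72 + 782.8 + 377.76 + 7420.3 + 766.76 = 10108.34
Index = 13504.99 / 10108.34 × 100 = 133.6025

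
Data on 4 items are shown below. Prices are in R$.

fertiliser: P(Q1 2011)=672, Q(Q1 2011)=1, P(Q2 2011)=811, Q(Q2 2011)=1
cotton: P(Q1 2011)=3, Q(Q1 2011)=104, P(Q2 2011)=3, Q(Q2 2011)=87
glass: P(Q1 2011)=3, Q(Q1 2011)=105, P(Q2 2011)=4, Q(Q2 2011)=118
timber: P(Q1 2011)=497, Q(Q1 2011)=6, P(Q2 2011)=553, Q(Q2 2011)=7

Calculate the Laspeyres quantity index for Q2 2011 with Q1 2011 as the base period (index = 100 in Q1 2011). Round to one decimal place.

111.3

Laspeyres quantity index uses base-period prices as weights.
ΣP(Q1 2011)·Q(Q2 2011) = 672×1 + 3×87 + 3×118 + 497×7 = 672 + 261 + 354 + 3479 = 4766
ΣP(Q1 2011)·Q(Q1 2011) = 672×1 + 3×104 + 3×105 + 497×6 = 672 + 312 + 315 + 2982 = 4281
Index = 4766 / 4281 × 100 = 111.3291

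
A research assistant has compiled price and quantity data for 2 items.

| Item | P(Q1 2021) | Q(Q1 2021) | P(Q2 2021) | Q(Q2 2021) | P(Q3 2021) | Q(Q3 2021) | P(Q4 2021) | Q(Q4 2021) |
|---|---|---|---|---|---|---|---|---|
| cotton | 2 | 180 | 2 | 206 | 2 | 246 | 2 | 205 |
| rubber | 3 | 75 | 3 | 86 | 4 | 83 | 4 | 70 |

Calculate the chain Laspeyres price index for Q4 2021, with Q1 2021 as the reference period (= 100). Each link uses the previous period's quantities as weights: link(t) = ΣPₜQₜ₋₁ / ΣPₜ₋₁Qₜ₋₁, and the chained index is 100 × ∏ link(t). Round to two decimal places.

112.84

Link Q1 2021→Q2 2021:
ΣP(Q2 2021)Q(Q1 2021) = 2×180 + 3×75 = 360 + 225 = 585
ΣP(Q1 2021)Q(Q1 2021) = 2×180 + 3×75 = 360 + 225 = 585
link = 585/585 = 1.000000
Link Q2 2021→Q3 2021:
ΣP(Q3 2021)Q(Q2 2021) = 2×206 + 4×86 = 412 + 344 = 756
ΣP(Q2 2021)Q(Q2 2021) = 2×206 + 3×86 = 412 + 258 = 670
link = 756/670 = 1.128358
Link Q3 2021→Q4 2021:
ΣP(Q4 2021)Q(Q3 2021) = 2×246 + 4×83 = 492 + 332 = 824
ΣP(Q3 2021)Q(Q3 2021) = 2×246 + 4×83 = 492 + 332 = 824
link = 824/824 = 1.000000
Chained index = 100 × 1.000000 × 1.128358 × 1.000000 = 112.8358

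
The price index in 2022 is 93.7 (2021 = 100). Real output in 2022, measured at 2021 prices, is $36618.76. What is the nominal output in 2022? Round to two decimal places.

Nominal = Real × (Index/100) = 36618.76 × (93.7/100)
        = 36618.76 × 0.937 = 34311.7781

34311.78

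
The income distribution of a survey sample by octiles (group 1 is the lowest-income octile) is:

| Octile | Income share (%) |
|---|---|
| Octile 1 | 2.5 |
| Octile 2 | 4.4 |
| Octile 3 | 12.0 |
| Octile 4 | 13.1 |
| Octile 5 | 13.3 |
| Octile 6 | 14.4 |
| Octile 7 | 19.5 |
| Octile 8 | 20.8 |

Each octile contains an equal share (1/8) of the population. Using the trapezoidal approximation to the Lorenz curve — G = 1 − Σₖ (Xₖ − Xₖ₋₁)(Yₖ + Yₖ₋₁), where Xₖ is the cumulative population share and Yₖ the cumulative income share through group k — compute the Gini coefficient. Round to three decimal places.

Cumulative income shares Yₖ: 0.0250, 0.0690, 0.1890, 0.3200, 0.4530, 0.5970, 0.7920, 1.0000
Σ (Xₖ−Xₖ₋₁)(Yₖ+Yₖ₋₁) = (1/8)(0.0250+0.0000) + (1/8)(0.0690+0.0250) + (1/8)(0.1890+0.0690) + (1/8)(0.3200+0.1890) + (1/8)(0.4530+0.3200) + (1/8)(0.5970+0.4530) + (1/8)(0.7920+0.5970) + (1/8)(1.0000+0.7920)
  = 0.0031 + 0.0118 + 0.0323 + 0.0636 + 0.0966 + 0.1313 + 0.1736 + 0.2240 = 0.7363
G = 1 − 0.7363 = 0.2637

0.264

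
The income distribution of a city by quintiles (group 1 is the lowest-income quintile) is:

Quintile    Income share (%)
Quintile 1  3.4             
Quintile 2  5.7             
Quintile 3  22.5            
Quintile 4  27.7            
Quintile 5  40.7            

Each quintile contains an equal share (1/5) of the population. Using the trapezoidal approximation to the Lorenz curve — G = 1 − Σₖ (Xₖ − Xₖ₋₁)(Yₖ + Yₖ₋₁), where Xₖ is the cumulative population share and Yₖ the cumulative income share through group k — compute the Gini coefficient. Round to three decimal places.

Cumulative income shares Yₖ: 0.0340, 0.0910, 0.3160, 0.5930, 1.0000
Σ (Xₖ−Xₖ₋₁)(Yₖ+Yₖ₋₁) = (1/5)(0.0340+0.0000) + (1/5)(0.0910+0.0340) + (1/5)(0.3160+0.0910) + (1/5)(0.5930+0.3160) + (1/5)(1.0000+0.5930)
  = 0.0068 + 0.0250 + 0.0814 + 0.1818 + 0.3186 = 0.6136
G = 1 − 0.6136 = 0.3864

0.386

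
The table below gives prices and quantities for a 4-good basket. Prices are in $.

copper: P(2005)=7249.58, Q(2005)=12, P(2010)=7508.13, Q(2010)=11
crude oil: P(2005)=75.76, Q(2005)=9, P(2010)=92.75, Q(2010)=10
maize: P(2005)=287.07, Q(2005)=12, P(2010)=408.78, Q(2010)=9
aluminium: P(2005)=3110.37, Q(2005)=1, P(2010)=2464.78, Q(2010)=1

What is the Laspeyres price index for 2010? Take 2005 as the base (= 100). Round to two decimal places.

Laspeyres price index uses base-period quantities as weights.
ΣP(2010)·Q(2005) = 7508.13×12 + 92.75×9 + 408.78×12 + 2464.78×1 = 90097.56 + 834.75 + 4905.36 + 2464.78 = 98302.45
ΣP(2005)·Q(2005) = 7249.58×12 + 75.76×9 + 287.07×12 + 3110.37×1 = 86994.96 + 681.84 + 3444.84 + 3110.37 = 94232.01
Index = 98302.45 / 94232.01 × 100 = 104.3196

104.32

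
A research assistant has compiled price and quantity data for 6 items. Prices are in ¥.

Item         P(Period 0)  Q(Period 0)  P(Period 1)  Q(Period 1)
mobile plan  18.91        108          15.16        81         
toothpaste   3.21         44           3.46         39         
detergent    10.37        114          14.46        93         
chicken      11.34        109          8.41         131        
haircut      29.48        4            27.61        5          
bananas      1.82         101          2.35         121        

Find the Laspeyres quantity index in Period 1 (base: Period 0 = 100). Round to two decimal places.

Laspeyres quantity index uses base-period prices as weights.
ΣP(Period 0)·Q(Period 1) = 18.91×81 + 3.21×39 + 10.37×93 + 11.34×131 + 29.48×5 + 1.82×121 = 1531.71 + 125.19 + 964.41 + 1485.54 + 147.4 + 220.22 = 4474.47
ΣP(Period 0)·Q(Period 0) = 18.91×108 + 3.21×44 + 10.37×114 + 11.34×109 + 29.48×4 + 1.82×101 = 2042.28 + 141.24 + 1182.18 + 1236.06 + 117.92 + 183.82 = 4903.5
Index = 4474.47 / 4903.5 × 100 = 91.2505

91.25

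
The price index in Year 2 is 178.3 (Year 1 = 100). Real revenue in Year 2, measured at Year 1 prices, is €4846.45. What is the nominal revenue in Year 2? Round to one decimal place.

Nominal = Real × (Index/100) = 4846.45 × (178.3/100)
        = 4846.45 × 1.783 = 8641.2203

8641.2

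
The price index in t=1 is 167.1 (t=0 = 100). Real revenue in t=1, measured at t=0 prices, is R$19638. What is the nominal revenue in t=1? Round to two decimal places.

32815.10

Nominal = Real × (Index/100) = 19638 × (167.1/100)
        = 19638 × 1.671 = 32815.0980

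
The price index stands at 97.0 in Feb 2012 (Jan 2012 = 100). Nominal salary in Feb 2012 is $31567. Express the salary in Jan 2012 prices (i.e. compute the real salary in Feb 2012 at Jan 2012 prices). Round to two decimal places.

32543.30

Real = Nominal ÷ (Index/100) = 31567 ÷ (97.0/100)
     = 31567 ÷ 0.970 = 32543.2990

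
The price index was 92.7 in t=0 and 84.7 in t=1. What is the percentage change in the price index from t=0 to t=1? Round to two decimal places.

-8.63%

Change = (84.7 − 92.7) / 92.7 × 100
       = -8.0 / 92.7 × 100 = -8.6300%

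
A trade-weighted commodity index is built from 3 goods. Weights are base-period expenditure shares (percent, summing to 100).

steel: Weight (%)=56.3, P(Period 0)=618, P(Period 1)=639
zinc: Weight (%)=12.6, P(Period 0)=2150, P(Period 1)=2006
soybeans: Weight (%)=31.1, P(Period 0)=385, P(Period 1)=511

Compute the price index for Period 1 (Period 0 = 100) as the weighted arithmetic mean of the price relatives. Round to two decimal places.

111.25

steel: 56.3 × (639/618) = 56.3 × 1.033981 = 58.2131
zinc: 12.6 × (2006/2150) = 12.6 × 0.933023 = 11.7561
soybeans: 31.1 × (511/385) = 31.1 × 1.327273 = 41.2782
Index = Σ wᵢ·(p₁ᵢ/p₀ᵢ) = 58.2131 + 11.7561 + 41.2782 = 111.2474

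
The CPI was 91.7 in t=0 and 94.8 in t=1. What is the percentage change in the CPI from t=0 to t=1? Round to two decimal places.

3.38%

Change = (94.8 − 91.7) / 91.7 × 100
       = 3.1 / 91.7 × 100 = 3.3806%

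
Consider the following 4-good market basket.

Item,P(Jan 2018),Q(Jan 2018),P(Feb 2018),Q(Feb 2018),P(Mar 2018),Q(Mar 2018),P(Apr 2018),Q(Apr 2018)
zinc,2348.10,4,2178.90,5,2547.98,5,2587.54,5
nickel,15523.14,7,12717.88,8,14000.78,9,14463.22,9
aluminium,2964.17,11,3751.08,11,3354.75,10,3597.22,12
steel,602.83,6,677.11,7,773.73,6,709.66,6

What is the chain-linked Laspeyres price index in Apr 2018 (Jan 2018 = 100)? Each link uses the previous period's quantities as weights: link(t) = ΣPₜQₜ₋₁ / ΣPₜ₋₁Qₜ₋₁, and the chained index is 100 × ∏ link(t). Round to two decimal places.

101.19

Link Jan 2018→Feb 2018:
ΣP(Feb 2018)Q(Jan 2018) = 2178.90×4 + 12717.88×7 + 3751.08×11 + 677.11×6 = 8715.6 + 89025.16 + 41261.88 + 4062.66 = 143065.3
ΣP(Jan 2018)Q(Jan 2018) = 2348.10×4 + 15523.14×7 + 2964.17×11 + 602.83×6 = 9392.4 + 108661.98 + 32605.87 + 3616.98 = 154277.23
link = 143065.3/154277.23 = 0.927326
Link Feb 2018→Mar 2018:
ΣP(Mar 2018)Q(Feb 2018) = 2547.98×5 + 14000.78×8 + 3354.75×11 + 773.73×7 = 12739.9 + 112006.24 + 36902.25 + 5416.11 = 167064.5
ΣP(Feb 2018)Q(Feb 2018) = 2178.90×5 + 12717.88×8 + 3751.08×11 + 677.11×7 = 10894.5 + 101743.04 + 41261.88 + 4739.77 = 158639.19
link = 167064.5/158639.19 = 1.053110
Link Mar 2018→Apr 2018:
ΣP(Apr 2018)Q(Mar 2018) = 2587.54×5 + 14463.22×9 + 3597.22×10 + 709.66×6 = 12937.7 + 130168.98 + 35972.2 + 4257.96 = 183336.84
ΣP(Mar 2018)Q(Mar 2018) = 2547.98×5 + 14000.78×9 + 3354.75×10 + 773.73×6 = 12739.9 + 126007.02 + 33547.5 + 4642.38 = 176936.8
link = 183336.84/176936.8 = 1.036171
Chained index = 100 × 0.927326 × 1.053110 × 1.036171 = 101.1900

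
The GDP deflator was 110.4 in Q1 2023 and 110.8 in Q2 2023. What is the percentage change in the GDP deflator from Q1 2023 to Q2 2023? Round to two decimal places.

Change = (110.8 − 110.4) / 110.4 × 100
       = 0.4 / 110.4 × 100 = 0.3623%

0.36%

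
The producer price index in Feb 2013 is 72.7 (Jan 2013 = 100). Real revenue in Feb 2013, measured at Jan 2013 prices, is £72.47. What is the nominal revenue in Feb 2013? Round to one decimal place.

Nominal = Real × (Index/100) = 72.47 × (72.7/100)
        = 72.47 × 0.727 = 52.6857

52.7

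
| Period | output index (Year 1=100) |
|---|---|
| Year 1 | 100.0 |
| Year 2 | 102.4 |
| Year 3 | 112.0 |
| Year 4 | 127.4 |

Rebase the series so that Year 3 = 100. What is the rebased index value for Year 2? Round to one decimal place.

Rebased(Year 2) = 102.4 / 112.0 × 100 = 91.4286

91.4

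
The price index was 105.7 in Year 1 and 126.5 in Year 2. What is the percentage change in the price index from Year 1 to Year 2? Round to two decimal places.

Change = (126.5 − 105.7) / 105.7 × 100
       = 20.8 / 105.7 × 100 = 19.6783%

19.68%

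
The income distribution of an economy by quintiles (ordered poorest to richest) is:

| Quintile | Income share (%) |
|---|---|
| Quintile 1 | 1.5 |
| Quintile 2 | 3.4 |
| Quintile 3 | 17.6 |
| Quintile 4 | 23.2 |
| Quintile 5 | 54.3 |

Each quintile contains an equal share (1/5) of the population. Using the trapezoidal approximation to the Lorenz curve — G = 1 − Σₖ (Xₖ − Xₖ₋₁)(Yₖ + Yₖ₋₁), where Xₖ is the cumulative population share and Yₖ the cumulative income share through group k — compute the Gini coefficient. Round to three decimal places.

Cumulative income shares Yₖ: 0.0150, 0.0490, 0.2250, 0.4570, 1.0000
Σ (Xₖ−Xₖ₋₁)(Yₖ+Yₖ₋₁) = (1/5)(0.0150+0.0000) + (1/5)(0.0490+0.0150) + (1/5)(0.2250+0.0490) + (1/5)(0.4570+0.2250) + (1/5)(1.0000+0.4570)
  = 0.0030 + 0.0128 + 0.0548 + 0.1364 + 0.2914 = 0.4984
G = 1 − 0.4984 = 0.5016

0.502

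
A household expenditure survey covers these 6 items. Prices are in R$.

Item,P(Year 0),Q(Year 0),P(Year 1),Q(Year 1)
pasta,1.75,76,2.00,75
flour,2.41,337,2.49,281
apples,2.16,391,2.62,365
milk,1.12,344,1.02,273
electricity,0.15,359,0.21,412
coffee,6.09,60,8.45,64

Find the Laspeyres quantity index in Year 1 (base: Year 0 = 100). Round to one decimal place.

90.7

Laspeyres quantity index uses base-period prices as weights.
ΣP(Year 0)·Q(Year 1) = 1.75×75 + 2.41×281 + 2.16×365 + 1.12×273 + 0.15×412 + 6.09×64 = 131.25 + 677.21 + 788.4 + 305.76 + 61.8 + 389.76 = 2354.18
ΣP(Year 0)·Q(Year 0) = 1.75×76 + 2.41×337 + 2.16×391 + 1.12×344 + 0.15×359 + 6.09×60 = 133 + 812.17 + 844.56 + 385.28 + 53.85 + 365.4 = 2594.26
Index = 2354.18 / 2594.26 × 100 = 90.7457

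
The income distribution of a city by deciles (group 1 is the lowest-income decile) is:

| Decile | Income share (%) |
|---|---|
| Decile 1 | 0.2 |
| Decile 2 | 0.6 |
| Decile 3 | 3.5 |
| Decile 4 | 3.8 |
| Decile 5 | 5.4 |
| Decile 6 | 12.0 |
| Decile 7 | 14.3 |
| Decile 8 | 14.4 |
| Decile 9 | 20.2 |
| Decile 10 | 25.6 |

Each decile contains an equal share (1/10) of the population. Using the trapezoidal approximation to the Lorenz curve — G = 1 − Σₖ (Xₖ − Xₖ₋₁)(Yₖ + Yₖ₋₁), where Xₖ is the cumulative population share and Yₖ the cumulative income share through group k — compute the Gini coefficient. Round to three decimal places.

Cumulative income shares Yₖ: 0.0020, 0.0080, 0.0430, 0.0810, 0.1350, 0.2550, 0.3980, 0.5420, 0.7440, 1.0000
Σ (Xₖ−Xₖ₋₁)(Yₖ+Yₖ₋₁) = (1/10)(0.0020+0.0000) + (1/10)(0.0080+0.0020) + (1/10)(0.0430+0.0080) + (1/10)(0.0810+0.0430) + (1/10)(0.1350+0.0810) + (1/10)(0.2550+0.1350) + (1/10)(0.3980+0.2550) + (1/10)(0.5420+0.3980) + (1/10)(0.7440+0.5420) + (1/10)(1.0000+0.7440)
  = 0.0002 + 0.0010 + 0.0051 + 0.0124 + 0.0216 + 0.0390 + 0.0653 + 0.0940 + 0.1286 + 0.1744 = 0.5416
G = 1 − 0.5416 = 0.4584

0.458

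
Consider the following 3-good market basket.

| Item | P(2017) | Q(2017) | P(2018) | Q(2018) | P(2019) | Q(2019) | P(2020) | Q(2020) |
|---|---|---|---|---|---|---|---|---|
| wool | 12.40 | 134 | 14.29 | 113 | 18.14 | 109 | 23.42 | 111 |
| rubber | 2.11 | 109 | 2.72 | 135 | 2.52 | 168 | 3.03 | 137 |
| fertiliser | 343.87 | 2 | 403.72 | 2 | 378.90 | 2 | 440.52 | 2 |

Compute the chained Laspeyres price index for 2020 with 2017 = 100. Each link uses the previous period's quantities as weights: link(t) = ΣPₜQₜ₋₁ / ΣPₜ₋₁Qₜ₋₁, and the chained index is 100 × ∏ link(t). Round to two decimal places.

Link 2017→2018:
ΣP(2018)Q(2017) = 14.29×134 + 2.72×109 + 403.72×2 = 1914.86 + 296.48 + 807.44 = 3018.78
ΣP(2017)Q(2017) = 12.40×134 + 2.11×109 + 343.87×2 = 1661.6 + 229.99 + 687.74 = 2579.33
link = 3018.78/2579.33 = 1.170374
Link 2018→2019:
ΣP(2019)Q(2018) = 18.14×113 + 2.52×135 + 378.90×2 = 2049.82 + 340.2 + 757.8 = 3147.82
ΣP(2018)Q(2018) = 14.29×113 + 2.72×135 + 403.72×2 = 1614.77 + 367.2 + 807.44 = 2789.41
link = 3147.82/2789.41 = 1.128490
Link 2019→2020:
ΣP(2020)Q(2019) = 23.42×109 + 3.03×168 + 440.52×2 = 2552.78 + 509.04 + 881.04 = 3942.86
ΣP(2019)Q(2019) = 18.14×109 + 2.52×168 + 378.90×2 = 1977.26 + 423.36 + 757.8 = 3158.42
link = 3942.86/3158.42 = 1.248365
Chained index = 100 × 1.170374 × 1.128490 × 1.248365 = 164.8783

164.88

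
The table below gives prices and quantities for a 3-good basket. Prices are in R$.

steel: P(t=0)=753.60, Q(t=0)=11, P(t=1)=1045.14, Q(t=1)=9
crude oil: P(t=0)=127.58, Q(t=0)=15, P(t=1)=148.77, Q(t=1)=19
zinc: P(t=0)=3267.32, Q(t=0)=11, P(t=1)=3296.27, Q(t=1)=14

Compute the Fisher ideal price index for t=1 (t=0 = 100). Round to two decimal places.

107.28

Laspeyres component (base-period weights):
ΣP(t=1)Q(t=0) = 1045.14×11 + 148.77×15 + 3296.27×11 = 11496.54 + 2231.55 + 36258.97 = 49987.06
ΣP(t=0)Q(t=0) = 753.60×11 + 127.58×15 + 3267.32×11 = 8289.6 + 1913.7 + 35940.52 = 46143.82
L = 49987.06 / 46143.82 × 100 = 108.3288
Paasche component (current-period weights):
ΣP(t=1)Q(t=1) = 1045.14×9 + 148.77×19 + 3296.27×14 = 9406.26 + 2826.63 + 46147.78 = 58380.67
ΣP(t=0)Q(t=1) = 753.60×9 + 127.58×19 + 3267.32×14 = 6782.4 + 2424.02 + 45742.48 = 54948.9
P = 58380.67 / 54948.9 × 100 = 106.2454
Fisher = √(L × P) = √(108.3288 × 106.2454) = 107.2820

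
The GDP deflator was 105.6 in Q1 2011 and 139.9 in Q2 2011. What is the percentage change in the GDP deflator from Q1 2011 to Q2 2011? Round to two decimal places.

32.48%

Change = (139.9 − 105.6) / 105.6 × 100
       = 34.3 / 105.6 × 100 = 32.4811%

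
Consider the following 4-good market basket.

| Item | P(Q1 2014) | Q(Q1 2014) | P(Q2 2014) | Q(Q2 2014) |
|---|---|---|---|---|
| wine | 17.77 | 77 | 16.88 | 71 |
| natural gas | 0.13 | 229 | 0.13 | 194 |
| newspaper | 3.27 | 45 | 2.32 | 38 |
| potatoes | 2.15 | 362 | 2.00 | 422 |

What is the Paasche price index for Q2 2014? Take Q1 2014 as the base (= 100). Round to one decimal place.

93.0

Paasche price index uses current-period quantities as weights.
ΣP(Q2 2014)·Q(Q2 2014) = 16.88×71 + 0.13×194 + 2.32×38 + 2.00×422 = 1198.48 + 25.22 + 88.16 + 844 = 2155.86
ΣP(Q1 2014)·Q(Q2 2014) = 17.77×71 + 0.13×194 + 3.27×38 + 2.15×422 = 1261.67 + 25.22 + 124.26 + 907.3 = 2318.45
Index = 2155.86 / 2318.45 × 100 = 92.9871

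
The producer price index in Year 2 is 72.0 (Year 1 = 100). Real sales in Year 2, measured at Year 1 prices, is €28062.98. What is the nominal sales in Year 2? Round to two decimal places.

Nominal = Real × (Index/100) = 28062.98 × (72.0/100)
        = 28062.98 × 0.720 = 20205.3456

20205.35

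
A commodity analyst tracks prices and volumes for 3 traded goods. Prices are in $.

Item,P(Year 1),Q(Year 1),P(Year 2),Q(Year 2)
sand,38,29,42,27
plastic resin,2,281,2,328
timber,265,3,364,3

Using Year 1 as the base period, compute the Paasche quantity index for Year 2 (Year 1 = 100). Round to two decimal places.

100.35

Paasche quantity index uses current-period prices as weights.
ΣP(Year 2)·Q(Year 2) = 42×27 + 2×328 + 364×3 = 1134 + 656 + 1092 = 2882
ΣP(Year 2)·Q(Year 1) = 42×29 + 2×281 + 364×3 = 1218 + 562 + 1092 = 2872
Index = 2882 / 2872 × 100 = 100.3482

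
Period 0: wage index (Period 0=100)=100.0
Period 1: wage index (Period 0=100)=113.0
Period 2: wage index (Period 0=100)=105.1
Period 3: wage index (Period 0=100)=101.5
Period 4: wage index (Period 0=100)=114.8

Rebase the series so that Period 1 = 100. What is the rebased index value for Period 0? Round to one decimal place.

88.5

Rebased(Period 0) = 100.0 / 113.0 × 100 = 88.4956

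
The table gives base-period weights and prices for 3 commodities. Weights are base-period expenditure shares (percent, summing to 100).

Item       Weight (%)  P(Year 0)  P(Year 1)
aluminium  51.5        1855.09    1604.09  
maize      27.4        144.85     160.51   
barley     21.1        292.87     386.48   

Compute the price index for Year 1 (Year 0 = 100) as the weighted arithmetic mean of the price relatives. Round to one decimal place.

aluminium: 51.5 × (1604.09/1855.09) = 51.5 × 0.864697 = 44.5319
maize: 27.4 × (160.51/144.85) = 27.4 × 1.108112 = 30.3623
barley: 21.1 × (386.48/292.87) = 21.1 × 1.319630 = 27.8442
Index = Σ wᵢ·(p₁ᵢ/p₀ᵢ) = 44.5319 + 30.3623 + 27.8442 = 102.7383

102.7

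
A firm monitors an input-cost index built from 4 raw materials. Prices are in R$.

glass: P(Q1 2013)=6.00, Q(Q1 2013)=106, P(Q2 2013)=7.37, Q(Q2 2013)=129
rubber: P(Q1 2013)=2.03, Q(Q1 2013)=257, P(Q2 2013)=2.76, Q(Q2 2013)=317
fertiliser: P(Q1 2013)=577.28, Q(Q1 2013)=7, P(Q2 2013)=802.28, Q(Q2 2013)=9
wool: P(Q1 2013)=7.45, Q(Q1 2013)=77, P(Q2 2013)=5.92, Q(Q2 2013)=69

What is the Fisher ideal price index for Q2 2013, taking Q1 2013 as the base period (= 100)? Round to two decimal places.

Laspeyres component (base-period weights):
ΣP(Q2 2013)Q(Q1 2013) = 7.37×106 + 2.76×257 + 802.28×7 + 5.92×77 = 781.22 + 709.32 + 5615.96 + 455.84 = 7562.34
ΣP(Q1 2013)Q(Q1 2013) = 6.00×106 + 2.03×257 + 577.28×7 + 7.45×77 = 636 + 521.71 + 4040.96 + 573.65 = 5772.32
L = 7562.34 / 5772.32 × 100 = 131.0104
Paasche component (current-period weights):
ΣP(Q2 2013)Q(Q2 2013) = 7.37×129 + 2.76×317 + 802.28×9 + 5.92×69 = 950.73 + 874.92 + 7220.52 + 408.48 = 9454.65
ΣP(Q1 2013)Q(Q2 2013) = 6.00×129 + 2.03×317 + 577.28×9 + 7.45×69 = 774 + 643.51 + 5195.52 + 514.05 = 7127.08
P = 9454.65 / 7127.08 × 100 = 132.6581
Fisher = √(L × P) = √(131.0104 × 132.6581) = 131.8317

131.83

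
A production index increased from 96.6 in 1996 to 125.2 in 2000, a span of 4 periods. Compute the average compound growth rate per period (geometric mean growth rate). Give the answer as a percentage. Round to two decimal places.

Growth factor = (125.2/96.6)^(1/4) = (1.296066)^(1/4) = 1.066981
Growth rate = 1.066981 − 1 = 0.066981 = 6.6981%

6.70%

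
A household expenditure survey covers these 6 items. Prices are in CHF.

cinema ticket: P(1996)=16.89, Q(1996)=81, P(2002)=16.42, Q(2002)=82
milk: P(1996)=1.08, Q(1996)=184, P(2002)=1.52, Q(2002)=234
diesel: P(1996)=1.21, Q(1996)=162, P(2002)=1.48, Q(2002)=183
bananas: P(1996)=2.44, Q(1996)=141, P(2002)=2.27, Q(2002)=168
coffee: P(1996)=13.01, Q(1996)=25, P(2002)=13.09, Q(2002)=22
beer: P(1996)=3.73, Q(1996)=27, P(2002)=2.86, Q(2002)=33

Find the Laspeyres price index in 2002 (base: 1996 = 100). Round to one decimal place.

Laspeyres price index uses base-period quantities as weights.
ΣP(2002)·Q(1996) = 16.42×81 + 1.52×184 + 1.48×162 + 2.27×141 + 13.09×25 + 2.86×27 = 1330.02 + 279.68 + 239.76 + 320.07 + 327.25 + 77.22 = 2574
ΣP(1996)·Q(1996) = 16.89×81 + 1.08×184 + 1.21×162 + 2.44×141 + 13.01×25 + 3.73×27 = 1368.09 + 198.72 + 196.02 + 344.04 + 325.25 + 100.71 = 2532.83
Index = 2574 / 2532.83 × 100 = 101.6255

101.6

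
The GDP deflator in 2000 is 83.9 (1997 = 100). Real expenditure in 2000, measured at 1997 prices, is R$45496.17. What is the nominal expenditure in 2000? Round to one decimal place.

38171.3

Nominal = Real × (Index/100) = 45496.17 × (83.9/100)
        = 45496.17 × 0.839 = 38171.2866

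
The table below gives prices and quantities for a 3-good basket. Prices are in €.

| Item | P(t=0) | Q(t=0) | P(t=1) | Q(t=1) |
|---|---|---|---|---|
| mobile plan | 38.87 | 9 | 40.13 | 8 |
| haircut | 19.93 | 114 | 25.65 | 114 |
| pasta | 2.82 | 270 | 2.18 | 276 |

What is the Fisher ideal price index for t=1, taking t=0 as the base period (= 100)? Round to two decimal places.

114.47

Laspeyres component (base-period weights):
ΣP(t=1)Q(t=0) = 40.13×9 + 25.65×114 + 2.18×270 = 361.17 + 2924.1 + 588.6 = 3873.87
ΣP(t=0)Q(t=0) = 38.87×9 + 19.93×114 + 2.82×270 = 349.83 + 2272.02 + 761.4 = 3383.25
L = 3873.87 / 3383.25 × 100 = 114.5014
Paasche component (current-period weights):
ΣP(t=1)Q(t=1) = 40.13×8 + 25.65×114 + 2.18×276 = 321.04 + 2924.1 + 601.68 = 3846.82
ΣP(t=0)Q(t=1) = 38.87×8 + 19.93×114 + 2.82×276 = 310.96 + 2272.02 + 778.32 = 3361.3
P = 3846.82 / 3361.3 × 100 = 114.4444
Fisher = √(L × P) = √(114.5014 × 114.4444) = 114.4729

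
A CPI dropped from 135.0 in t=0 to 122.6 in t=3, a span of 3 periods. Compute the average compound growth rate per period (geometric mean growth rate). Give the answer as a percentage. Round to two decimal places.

-3.16%

Growth factor = (122.6/135.0)^(1/3) = (0.908148)^(1/3) = 0.968394
Growth rate = 0.968394 − 1 = -0.031606 = -3.1606%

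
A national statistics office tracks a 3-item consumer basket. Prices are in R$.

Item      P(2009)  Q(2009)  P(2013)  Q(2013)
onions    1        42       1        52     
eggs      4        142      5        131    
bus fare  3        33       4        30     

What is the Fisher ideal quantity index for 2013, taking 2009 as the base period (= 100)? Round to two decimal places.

Laspeyres component (base-period weights):
ΣP(2009)Q(2013) = 1×52 + 4×131 + 3×30 = 52 + 524 + 90 = 666
ΣP(2009)Q(2009) = 1×42 + 4×142 + 3×33 = 42 + 568 + 99 = 709
L = 666 / 709 × 100 = 93.9351
Paasche component (current-period weights):
ΣP(2013)Q(2013) = 1×52 + 5×131 + 4×30 = 52 + 655 + 120 = 827
ΣP(2013)Q(2009) = 1×42 + 5×142 + 4×33 = 42 + 710 + 132 = 884
P = 827 / 884 × 100 = 93.5520
Fisher = √(L × P) = √(93.9351 × 93.5520) = 93.7434

93.74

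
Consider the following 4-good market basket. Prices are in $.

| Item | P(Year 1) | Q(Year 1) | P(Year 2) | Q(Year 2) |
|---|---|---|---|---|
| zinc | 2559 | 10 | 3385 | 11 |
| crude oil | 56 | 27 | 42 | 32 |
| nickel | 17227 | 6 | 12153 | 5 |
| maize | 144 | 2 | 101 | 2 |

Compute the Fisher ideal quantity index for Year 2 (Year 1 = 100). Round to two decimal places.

Laspeyres component (base-period weights):
ΣP(Year 1)Q(Year 2) = 2559×11 + 56×32 + 17227×5 + 144×2 = 28149 + 1792 + 86135 + 288 = 116364
ΣP(Year 1)Q(Year 1) = 2559×10 + 56×27 + 17227×6 + 144×2 = 25590 + 1512 + 103362 + 288 = 130752
L = 116364 / 130752 × 100 = 88.9960
Paasche component (current-period weights):
ΣP(Year 2)Q(Year 2) = 3385×11 + 42×32 + 12153×5 + 101×2 = 37235 + 1344 + 60765 + 202 = 99546
ΣP(Year 2)Q(Year 1) = 3385×10 + 42×27 + 12153×6 + 101×2 = 33850 + 1134 + 72918 + 202 = 108104
P = 99546 / 108104 × 100 = 92.0835
Fisher = √(L × P) = √(88.9960 × 92.0835) = 90.5266

90.53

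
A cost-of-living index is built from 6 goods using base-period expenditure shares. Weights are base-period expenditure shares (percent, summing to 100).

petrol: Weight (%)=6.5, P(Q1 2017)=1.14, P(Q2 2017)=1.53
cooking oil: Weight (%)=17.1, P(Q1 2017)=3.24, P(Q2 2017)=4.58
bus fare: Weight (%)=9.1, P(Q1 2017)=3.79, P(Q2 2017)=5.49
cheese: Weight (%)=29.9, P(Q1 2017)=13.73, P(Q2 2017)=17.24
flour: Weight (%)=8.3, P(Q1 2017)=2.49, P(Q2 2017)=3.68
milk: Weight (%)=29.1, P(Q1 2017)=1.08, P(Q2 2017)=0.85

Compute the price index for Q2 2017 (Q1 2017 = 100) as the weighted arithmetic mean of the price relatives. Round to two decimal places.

petrol: 6.5 × (1.53/1.14) = 6.5 × 1.342105 = 8.7237
cooking oil: 17.1 × (4.58/3.24) = 17.1 × 1.413580 = 24.1722
bus fare: 9.1 × (5.49/3.79) = 9.1 × 1.448549 = 13.1818
cheese: 29.9 × (17.24/13.73) = 29.9 × 1.255645 = 37.5438
flour: 8.3 × (3.68/2.49) = 8.3 × 1.477912 = 12.2667
milk: 29.1 × (0.85/1.08) = 29.1 × 0.787037 = 22.9028
Index = Σ wᵢ·(p₁ᵢ/p₀ᵢ) = 8.7237 + 24.1722 + 13.1818 + 37.5438 + 12.2667 + 22.9028 = 118.7909

118.79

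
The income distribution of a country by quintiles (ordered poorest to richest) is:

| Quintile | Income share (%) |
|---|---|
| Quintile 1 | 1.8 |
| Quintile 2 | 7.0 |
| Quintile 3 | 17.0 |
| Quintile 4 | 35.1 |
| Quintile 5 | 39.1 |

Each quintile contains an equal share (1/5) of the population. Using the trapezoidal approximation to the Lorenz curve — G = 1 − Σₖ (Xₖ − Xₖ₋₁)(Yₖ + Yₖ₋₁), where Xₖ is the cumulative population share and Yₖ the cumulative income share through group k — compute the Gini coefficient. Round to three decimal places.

Cumulative income shares Yₖ: 0.0180, 0.0880, 0.2580, 0.6090, 1.0000
Σ (Xₖ−Xₖ₋₁)(Yₖ+Yₖ₋₁) = (1/5)(0.0180+0.0000) + (1/5)(0.0880+0.0180) + (1/5)(0.2580+0.0880) + (1/5)(0.6090+0.2580) + (1/5)(1.0000+0.6090)
  = 0.0036 + 0.0212 + 0.0692 + 0.1734 + 0.3218 = 0.5892
G = 1 − 0.5892 = 0.4108

0.411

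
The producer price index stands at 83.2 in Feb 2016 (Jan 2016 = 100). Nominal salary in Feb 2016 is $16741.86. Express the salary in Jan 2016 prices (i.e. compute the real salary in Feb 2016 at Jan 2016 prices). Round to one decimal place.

20122.4

Real = Nominal ÷ (Index/100) = 16741.86 ÷ (83.2/100)
     = 16741.86 ÷ 0.832 = 20122.4279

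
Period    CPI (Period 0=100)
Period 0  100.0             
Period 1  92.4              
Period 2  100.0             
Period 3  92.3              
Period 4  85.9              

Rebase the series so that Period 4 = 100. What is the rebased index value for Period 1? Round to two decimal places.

Rebased(Period 1) = 92.4 / 85.9 × 100 = 107.5669

107.57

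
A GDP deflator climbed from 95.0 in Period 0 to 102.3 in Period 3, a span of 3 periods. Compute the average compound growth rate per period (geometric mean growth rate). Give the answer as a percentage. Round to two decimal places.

2.50%

Growth factor = (102.3/95.0)^(1/3) = (1.076842)^(1/3) = 1.024985
Growth rate = 1.024985 − 1 = 0.024985 = 2.4985%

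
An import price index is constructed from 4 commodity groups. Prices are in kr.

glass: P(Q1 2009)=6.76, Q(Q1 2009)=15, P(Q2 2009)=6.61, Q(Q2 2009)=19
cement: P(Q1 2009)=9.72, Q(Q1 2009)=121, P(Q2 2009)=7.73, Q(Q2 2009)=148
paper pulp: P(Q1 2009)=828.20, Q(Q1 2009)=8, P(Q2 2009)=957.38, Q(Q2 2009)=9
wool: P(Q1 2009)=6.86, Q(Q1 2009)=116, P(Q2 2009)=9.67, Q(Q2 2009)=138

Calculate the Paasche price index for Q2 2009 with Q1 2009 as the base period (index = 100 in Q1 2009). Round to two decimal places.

Paasche price index uses current-period quantities as weights.
ΣP(Q2 2009)·Q(Q2 2009) = 6.61×19 + 7.73×148 + 957.38×9 + 9.67×138 = 125.59 + 1144.04 + 8616.42 + 1334.46 = 11220.51
ΣP(Q1 2009)·Q(Q2 2009) = 6.76×19 + 9.72×148 + 828.20×9 + 6.86×138 = 128.44 + 1438.56 + 7453.8 + 946.68 = 9967.48
Index = 11220.51 / 9967.48 × 100 = 112.5712

112.57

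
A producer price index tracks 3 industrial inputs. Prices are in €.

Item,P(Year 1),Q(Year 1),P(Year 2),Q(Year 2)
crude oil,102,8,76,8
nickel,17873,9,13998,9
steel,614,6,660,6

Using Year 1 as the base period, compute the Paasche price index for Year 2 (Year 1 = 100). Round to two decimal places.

78.95

Paasche price index uses current-period quantities as weights.
ΣP(Year 2)·Q(Year 2) = 76×8 + 13998×9 + 660×6 = 608 + 125982 + 3960 = 130550
ΣP(Year 1)·Q(Year 2) = 102×8 + 17873×9 + 614×6 = 816 + 160857 + 3684 = 165357
Index = 130550 / 165357 × 100 = 78.9504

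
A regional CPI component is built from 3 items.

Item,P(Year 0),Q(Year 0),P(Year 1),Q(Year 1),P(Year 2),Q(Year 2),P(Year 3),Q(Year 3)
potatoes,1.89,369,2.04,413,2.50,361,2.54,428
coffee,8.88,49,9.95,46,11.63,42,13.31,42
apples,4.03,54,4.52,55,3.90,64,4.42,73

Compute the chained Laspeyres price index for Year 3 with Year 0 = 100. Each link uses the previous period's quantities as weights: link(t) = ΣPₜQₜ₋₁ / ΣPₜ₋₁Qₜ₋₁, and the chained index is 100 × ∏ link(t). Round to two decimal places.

135.61

Link Year 0→Year 1:
ΣP(Year 1)Q(Year 0) = 2.04×369 + 9.95×49 + 4.52×54 = 752.76 + 487.55 + 244.08 = 1484.39
ΣP(Year 0)Q(Year 0) = 1.89×369 + 8.88×49 + 4.03×54 = 697.41 + 435.12 + 217.62 = 1350.15
link = 1484.39/1350.15 = 1.099426
Link Year 1→Year 2:
ΣP(Year 2)Q(Year 1) = 2.50×413 + 11.63×46 + 3.90×55 = 1032.5 + 534.98 + 214.5 = 1781.98
ΣP(Year 1)Q(Year 1) = 2.04×413 + 9.95×46 + 4.52×55 = 842.52 + 457.7 + 248.6 = 1548.82
link = 1781.98/1548.82 = 1.150540
Link Year 2→Year 3:
ΣP(Year 3)Q(Year 2) = 2.54×361 + 13.31×42 + 4.42×64 = 916.94 + 559.02 + 282.88 = 1758.84
ΣP(Year 2)Q(Year 2) = 2.50×361 + 11.63×42 + 3.90×64 = 902.5 + 488.46 + 249.6 = 1640.56
link = 1758.84/1640.56 = 1.072097
Chained index = 100 × 1.099426 × 1.150540 × 1.072097 = 135.6132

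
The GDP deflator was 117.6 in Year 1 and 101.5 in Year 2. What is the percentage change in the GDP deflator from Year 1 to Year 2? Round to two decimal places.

-13.69%

Change = (101.5 − 117.6) / 117.6 × 100
       = -16.1 / 117.6 × 100 = -13.6905%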